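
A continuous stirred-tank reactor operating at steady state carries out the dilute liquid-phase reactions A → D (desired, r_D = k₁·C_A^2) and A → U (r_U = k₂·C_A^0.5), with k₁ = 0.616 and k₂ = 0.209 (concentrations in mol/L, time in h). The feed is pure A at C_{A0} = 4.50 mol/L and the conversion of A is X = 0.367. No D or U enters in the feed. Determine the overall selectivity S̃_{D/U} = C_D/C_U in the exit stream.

Exit C_A = C_{A0}(1−X) = 4.50×0.633 = 2.849 mol/L.
In a CSTR the entire volume is at exit conditions, so r_D = 0.616×2.849^2 = 4.998 and r_U = 0.209×2.849^0.5 = 0.3527.
Overall selectivity = C_D/C_U = r_Dτ/(r_Uτ) = r_D/r_U = 14.2.

14.2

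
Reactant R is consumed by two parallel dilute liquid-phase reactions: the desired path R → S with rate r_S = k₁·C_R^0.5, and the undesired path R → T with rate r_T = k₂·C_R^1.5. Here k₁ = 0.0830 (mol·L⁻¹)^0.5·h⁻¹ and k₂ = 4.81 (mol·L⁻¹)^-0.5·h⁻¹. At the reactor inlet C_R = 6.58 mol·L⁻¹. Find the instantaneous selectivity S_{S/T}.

0.00262

S_{S/T} = r_S/r_T = (k₁·C_R^0.5)/(k₂·C_R^1.5) = (k₁/k₂)·C_R⁻¹.
= (0.0830×6.580^0.5) / (4.81×6.580^1.5) = 0.2129/81.19 = 0.00262.
The undesired path is higher order in R, so low C_R (CSTR or dilute feed) favours S.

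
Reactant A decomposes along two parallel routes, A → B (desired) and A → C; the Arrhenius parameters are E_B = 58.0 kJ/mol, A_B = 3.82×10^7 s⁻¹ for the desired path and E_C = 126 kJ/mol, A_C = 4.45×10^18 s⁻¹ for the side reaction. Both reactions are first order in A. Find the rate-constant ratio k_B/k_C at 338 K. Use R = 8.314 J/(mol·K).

k_B/k_C = (A_B/A_C)·exp[−(E_B−E_C)/(RT)] = (A_B/A_C)·exp[(E_C−E_B)/(RT)].
(E_C−E_B)/(RT) = (126−58.0)×10³/(8.314×338) = 68000/2810 = 24.20.
k_B/k_C = (3.82×10^7/4.45×10^18)·exp(24.20) = 8.584×10^-12 × 3.229×10^10 = 0.277.

0.277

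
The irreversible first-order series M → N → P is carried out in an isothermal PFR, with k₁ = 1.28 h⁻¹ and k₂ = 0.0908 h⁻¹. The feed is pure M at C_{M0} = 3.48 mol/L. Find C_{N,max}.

2.84 mol/L

At the optimum, C_{N,max}/C_{M0} = (k₁/k₂)^[k₂/(k₂−k₁)].
= (1.28/0.0908)^(0.0908/(0.0908−1.28)) = (14.10)^(-0.07635) = 0.8171.
C_{N,max} = 0.8171×3.48 = 2.84 mol/L.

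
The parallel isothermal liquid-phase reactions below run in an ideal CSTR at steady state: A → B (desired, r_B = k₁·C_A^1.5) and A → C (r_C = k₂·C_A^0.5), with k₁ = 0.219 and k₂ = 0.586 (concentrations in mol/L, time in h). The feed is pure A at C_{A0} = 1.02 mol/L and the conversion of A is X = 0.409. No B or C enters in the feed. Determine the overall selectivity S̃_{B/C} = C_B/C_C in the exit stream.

0.225

Exit C_A = C_{A0}(1−X) = 1.02×0.591 = 0.6028 mol/L.
A CSTR operates uniformly at the exit composition, giving r_B = 0.1025 and r_C = 0.4550 (each k·C_A^n at C_A = 0.6028).
Overall selectivity = C_B/C_C = r_Bτ/(r_Cτ) = r_B/r_C = 0.225.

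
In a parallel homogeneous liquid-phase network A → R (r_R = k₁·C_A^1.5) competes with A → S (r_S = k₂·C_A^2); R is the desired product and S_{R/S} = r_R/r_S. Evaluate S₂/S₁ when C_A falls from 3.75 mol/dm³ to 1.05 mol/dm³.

1.89

S_{R/S} = (k₁/k₂)·C_A^-0.5, so S₂/S₁ = (C_{A,2}/C_{A,1})^-0.5.
= (1.05/3.75)^(-0.5) = (0.2800)^(-0.5) = 1.89.
Selectivity toward R rises as C_A falls — low-concentration operation is favoured.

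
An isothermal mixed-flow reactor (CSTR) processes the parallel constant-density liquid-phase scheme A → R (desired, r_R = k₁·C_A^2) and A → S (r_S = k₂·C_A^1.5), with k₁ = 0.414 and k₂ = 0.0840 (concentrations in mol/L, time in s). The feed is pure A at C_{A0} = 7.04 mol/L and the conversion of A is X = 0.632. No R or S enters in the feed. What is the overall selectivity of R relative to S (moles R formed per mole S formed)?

Exit C_A = C_{A0}(1−X) = 7.04×0.368 = 2.591 mol/L.
In a CSTR the entire volume is at exit conditions, so r_R = 0.414×2.591^2 = 2.779 and r_S = 0.0840×2.591^1.5 = 0.3503.
Overall selectivity = C_R/C_S = r_Rτ/(r_Sτ) = r_R/r_S = 7.93.

7.93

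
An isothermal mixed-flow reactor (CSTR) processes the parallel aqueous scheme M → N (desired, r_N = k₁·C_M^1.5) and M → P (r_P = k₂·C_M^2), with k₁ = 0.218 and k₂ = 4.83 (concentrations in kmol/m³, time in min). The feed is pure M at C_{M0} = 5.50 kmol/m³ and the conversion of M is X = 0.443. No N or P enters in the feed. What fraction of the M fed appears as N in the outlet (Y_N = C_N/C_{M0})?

Exit C_M = C_{M0}(1−X) = 5.50×0.557 = 3.063 kmol/m³.
A CSTR operates uniformly at the exit composition, giving r_N = 1.169 and r_P = 45.33 (each k·C_M^n at C_M = 3.063).
Fraction of consumed M going to N: r_N/(r_N+r_P) = 0.02514.
C_N = 0.02514·C_{M0}·X = 0.02514×5.50×0.443 = 0.0613 kmol/m³; Y_N = C_N/C_{M0} = 0.0111.

0.0111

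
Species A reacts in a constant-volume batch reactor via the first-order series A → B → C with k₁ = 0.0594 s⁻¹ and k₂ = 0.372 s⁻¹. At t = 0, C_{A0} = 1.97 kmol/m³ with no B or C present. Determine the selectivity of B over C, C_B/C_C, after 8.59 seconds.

0.362

For first-order series with pure A initially, C_B(t) = k₁C_{A0}/(k₂−k₁)·(e^(−k₁t) − e^(−k₂t)).
e^(−k₁t) = e^(−0.0594×8.59) = e^(−0.5102) = 0.6003; e^(−k₂t) = e^(−3.195) = 0.04095.
C_B = 0.0594×1.97/(0.372−0.0594) × (0.6003−0.04095) = 0.3743×0.5594 = 0.2094 kmol/m³.
C_A = C_{A0}e^(−k₁t) = 1.183 kmol/m³, so C_C = C_{A0}−C_A−C_B = 0.5779 kmol/m³; C_B/C_C = 0.362.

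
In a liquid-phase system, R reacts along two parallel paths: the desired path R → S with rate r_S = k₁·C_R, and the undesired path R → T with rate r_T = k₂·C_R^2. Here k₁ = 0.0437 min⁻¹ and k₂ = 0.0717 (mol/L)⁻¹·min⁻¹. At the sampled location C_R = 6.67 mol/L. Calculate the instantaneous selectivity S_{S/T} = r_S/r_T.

S_{S/T} = r_S/r_T = (k₁·C_R)/(k₂·C_R^2) = (k₁/k₂)·C_R⁻¹.
= (0.0437×6.670) / (0.0717×6.670^2) = 0.2915/3.190 = 0.0914.
The undesired path is higher order in R, so low C_R (CSTR or dilute feed) favours S.

0.0914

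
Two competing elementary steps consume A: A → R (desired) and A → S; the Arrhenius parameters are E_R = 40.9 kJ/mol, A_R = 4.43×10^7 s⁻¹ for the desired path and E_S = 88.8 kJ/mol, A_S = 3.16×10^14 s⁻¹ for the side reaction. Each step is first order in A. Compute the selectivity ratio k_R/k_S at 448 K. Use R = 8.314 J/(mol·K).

Since both paths have the same order in A, the concentration cancels and S_{R/S} = k_R/k_S = (A_R/A_S)·exp[(E_S−E_R)/(RT)].
(E_S−E_R)/(RT) = (88.8−40.9)×10³/(8.314×448) = 47900/3725 = 12.86.
k_R/k_S = (4.43×10^7/3.16×10^14)·exp(12.86) = 1.402×10^-7 × 3.847×10^5 = 0.0539.
Since E_R < E_S, lowering the temperature improves selectivity toward R.

0.0539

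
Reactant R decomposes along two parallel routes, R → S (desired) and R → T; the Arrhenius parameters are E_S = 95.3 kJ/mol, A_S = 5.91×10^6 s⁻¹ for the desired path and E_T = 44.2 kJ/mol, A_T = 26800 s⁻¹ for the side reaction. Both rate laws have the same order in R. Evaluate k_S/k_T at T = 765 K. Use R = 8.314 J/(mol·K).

0.0715

k_S/k_T = (A_S/A_T)·exp[−(E_S−E_T)/(RT)] = (A_S/A_T)·exp[(E_T−E_S)/(RT)].
(E_T−E_S)/(RT) = (44.2−95.3)×10³/(8.314×765) = -51100/6360 = -8.034.
k_S/k_T = (5.91×10^6/26800)·exp(-8.034) = 220.5 × 3.241×10^-4 = 0.0715.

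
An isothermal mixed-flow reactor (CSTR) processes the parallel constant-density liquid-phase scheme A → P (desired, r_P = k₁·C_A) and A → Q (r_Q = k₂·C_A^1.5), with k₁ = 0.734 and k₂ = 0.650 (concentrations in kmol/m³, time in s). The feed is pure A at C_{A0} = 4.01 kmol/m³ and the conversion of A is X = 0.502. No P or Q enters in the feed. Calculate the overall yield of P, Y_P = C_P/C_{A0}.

0.223

Exit C_A = C_{A0}(1−X) = 4.01×0.498 = 1.997 kmol/m³.
A CSTR operates uniformly at the exit composition, giving r_P = 1.466 and r_Q = 1.834 (each k·C_A^n at C_A = 1.997).
Fraction of consumed A going to P: r_P/(r_P+r_Q) = 0.4442.
C_P = 0.4442·C_{A0}·X = 0.4442×4.01×0.502 = 0.894 kmol/m³; Y_P = C_P/C_{A0} = 0.223.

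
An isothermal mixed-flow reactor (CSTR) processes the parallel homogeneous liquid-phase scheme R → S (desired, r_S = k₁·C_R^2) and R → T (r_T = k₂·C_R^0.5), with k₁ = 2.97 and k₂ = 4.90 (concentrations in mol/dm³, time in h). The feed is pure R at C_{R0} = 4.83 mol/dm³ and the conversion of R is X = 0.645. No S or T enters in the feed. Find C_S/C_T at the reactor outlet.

Exit C_R = C_{R0}(1−X) = 4.83×0.355 = 1.715 mol/dm³.
In a CSTR the entire volume is at exit conditions, so r_S = 2.97×1.715^2 = 8.732 and r_T = 4.90×1.715^0.5 = 6.416.
Overall selectivity = C_S/C_T = r_Sτ/(r_Tτ) = r_S/r_T = 1.36.

1.36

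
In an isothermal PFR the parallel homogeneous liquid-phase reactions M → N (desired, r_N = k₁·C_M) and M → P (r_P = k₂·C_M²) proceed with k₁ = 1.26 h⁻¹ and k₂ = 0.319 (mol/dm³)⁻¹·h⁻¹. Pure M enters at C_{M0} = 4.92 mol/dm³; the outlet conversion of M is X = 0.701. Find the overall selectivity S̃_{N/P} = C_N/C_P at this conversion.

1.29

C_M = C_{M0}(1−X) = 1.471 mol/dm³.
Along a PFR/batch, dC_N/dC_M = −r_N/(r_N+r_P) = −k₁/(k₁+k₂·C_M).
Integrating from C_{M0} to C_M: C_N = (1.26/0.319)·ln[(1.26+0.319·4.92)/(1.26+0.319·1.47)] = 3.950·ln(2.829/1.729) = 1.945 mol/dm³.
C_P = (C_{M0}−C_M)−C_N = 1.504 mol/dm³; S̃_{N/P} = 1.945/1.504 = 1.29.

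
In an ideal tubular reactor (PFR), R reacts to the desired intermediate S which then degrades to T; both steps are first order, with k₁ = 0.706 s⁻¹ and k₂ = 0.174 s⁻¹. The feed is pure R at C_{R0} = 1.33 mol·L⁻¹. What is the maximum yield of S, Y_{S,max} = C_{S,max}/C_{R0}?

0.632

Evaluating C_S at τ_opt = ln(k₂/k₁)/(k₂−k₁) gives C_{S,max}/C_{R0} = (k₁/k₂)^[k₂/(k₂−k₁)].
= (0.706/0.174)^(0.174/(0.174−0.706)) = (4.057)^(-0.3271) = 0.6325.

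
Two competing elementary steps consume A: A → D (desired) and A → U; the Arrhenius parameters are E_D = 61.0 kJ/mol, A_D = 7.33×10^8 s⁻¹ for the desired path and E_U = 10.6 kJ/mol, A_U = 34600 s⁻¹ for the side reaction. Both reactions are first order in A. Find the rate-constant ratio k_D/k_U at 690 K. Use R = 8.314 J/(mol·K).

With equal orders, S_{D/U} = k_D/k_U = (A_D/A_U)·exp[(E_U−E_D)/(RT)].
(E_U−E_D)/(RT) = (10.6−61.0)×10³/(8.314×690) = -50400/5737 = -8.786.
k_D/k_U = (7.33×10^8/34600)·exp(-8.786) = 21185 × 1.529×10^-4 = 3.24.
Since E_D > E_U, raising the temperature improves selectivity toward D.

3.24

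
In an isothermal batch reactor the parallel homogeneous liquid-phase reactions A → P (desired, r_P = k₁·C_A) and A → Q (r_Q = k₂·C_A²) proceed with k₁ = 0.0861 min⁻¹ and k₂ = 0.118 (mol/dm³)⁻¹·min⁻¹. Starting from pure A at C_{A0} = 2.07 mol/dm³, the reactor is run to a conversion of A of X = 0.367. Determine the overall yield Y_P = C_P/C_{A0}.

0.112

C_A = C_{A0}(1−X) = 1.310 mol/dm³.
Along a PFR/batch, dC_P/dC_A = −r_P/(r_P+r_Q) = −k₁/(k₁+k₂·C_A).
Integrating from C_{A0} to C_A: C_P = (0.0861/0.118)·ln[(0.0861+0.118·2.07)/(0.0861+0.118·1.31)] = 0.7297·ln(0.3304/0.2407) = 0.2310 mol/dm³.
Y_P = C_P/C_{A0} = 0.2310/2.07 = 0.112.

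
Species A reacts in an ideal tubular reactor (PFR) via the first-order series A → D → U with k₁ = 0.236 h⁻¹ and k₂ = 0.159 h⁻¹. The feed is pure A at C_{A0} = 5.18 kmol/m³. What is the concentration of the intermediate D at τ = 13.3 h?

Solving the coupled first-order balances gives C_D(τ) = [k₁/(k₂−k₁)]·C_{A0}·(e^(−k₁τ) − e^(−k₂τ)).
e^(−k₁τ) = e^(−0.236×13.3) = e^(−3.139) = 0.04333; e^(−k₂τ) = e^(−2.115) = 0.1207.
C_D = 0.236×5.18/(0.159−0.236) × (0.04333−0.1207) = (-15.88)×(-0.07733) = 1.228 kmol/m³.

1.23 kmol/m³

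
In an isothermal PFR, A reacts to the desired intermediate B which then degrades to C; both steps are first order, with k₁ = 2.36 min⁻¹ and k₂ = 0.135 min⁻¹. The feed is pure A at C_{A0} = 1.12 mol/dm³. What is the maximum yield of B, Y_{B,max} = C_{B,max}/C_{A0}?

0.841

Evaluating C_B at τ_opt = ln(k₂/k₁)/(k₂−k₁) gives C_{B,max}/C_{A0} = (k₁/k₂)^[k₂/(k₂−k₁)].
= (2.36/0.135)^(0.135/(0.135−2.36)) = (17.48)^(-0.06067) = 0.8406.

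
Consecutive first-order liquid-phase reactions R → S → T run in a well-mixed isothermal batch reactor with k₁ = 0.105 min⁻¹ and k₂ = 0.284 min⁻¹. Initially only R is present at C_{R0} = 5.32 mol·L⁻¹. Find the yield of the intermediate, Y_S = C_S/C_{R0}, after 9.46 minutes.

0.177

The intermediate concentration in a first-order A→B→C sequence is C_S = k₁C_{R0}(e^(−k₁t) − e^(−k₂t))/(k₂−k₁).
e^(−k₁t) = e^(−0.105×9.46) = e^(−0.9933) = 0.3704; e^(−k₂t) = e^(−2.687) = 0.06811.
C_S = 0.105×5.32/(0.284−0.105) × (0.3704−0.06811) = 3.121×0.3022 = 0.9432 mol·L⁻¹.
Y_S = C_S/C_{R0} = 0.9432/5.32 = 0.177.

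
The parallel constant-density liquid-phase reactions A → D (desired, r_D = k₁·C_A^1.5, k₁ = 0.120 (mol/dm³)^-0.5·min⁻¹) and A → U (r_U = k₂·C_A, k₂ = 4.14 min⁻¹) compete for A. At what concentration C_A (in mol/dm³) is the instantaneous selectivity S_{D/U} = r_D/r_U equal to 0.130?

20.1 mol/dm³

S_{D/U} = (k₁/k₂)·C_A^0.5 ⇒ C_A = (S·k₂/k₁)^(2).
= (0.130×4.14/0.120)^(2) = (4.485)^(2) = 20.1 mol/dm³.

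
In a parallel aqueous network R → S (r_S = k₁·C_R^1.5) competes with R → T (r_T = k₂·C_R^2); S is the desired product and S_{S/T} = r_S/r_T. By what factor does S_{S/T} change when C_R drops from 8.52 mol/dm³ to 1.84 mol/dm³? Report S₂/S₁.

S_{S/T} = (k₁/k₂)·C_R^-0.5, so S₂/S₁ = (C_{R,2}/C_{R,1})^-0.5.
= (1.84/8.52)^(-0.5) = (0.2160)^(-0.5) = 2.15.

2.15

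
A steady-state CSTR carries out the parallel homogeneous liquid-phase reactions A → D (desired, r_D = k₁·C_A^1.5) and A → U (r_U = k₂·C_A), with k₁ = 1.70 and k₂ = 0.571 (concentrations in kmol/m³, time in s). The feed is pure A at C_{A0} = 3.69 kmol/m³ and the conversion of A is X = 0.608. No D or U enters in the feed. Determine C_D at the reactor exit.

1.75 kmol/m³

Exit C_A = C_{A0}(1−X) = 3.69×0.392 = 1.446 kmol/m³.
A CSTR operates uniformly at the exit composition, giving r_D = 2.957 and r_U = 0.8259 (each k·C_A^n at C_A = 1.446).
Fraction of consumed A going to D: r_D/(r_D+r_U) = 0.7817.
C_D = 0.7817·C_{A0}·X = 0.7817×3.69×0.608 = 1.75 kmol/m³.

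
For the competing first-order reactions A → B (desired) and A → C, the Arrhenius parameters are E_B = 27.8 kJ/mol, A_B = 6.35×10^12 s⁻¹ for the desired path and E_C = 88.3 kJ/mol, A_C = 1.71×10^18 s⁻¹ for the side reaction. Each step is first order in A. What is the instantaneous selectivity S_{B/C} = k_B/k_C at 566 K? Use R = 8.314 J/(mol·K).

Since both paths have the same order in A, the concentration cancels and S_{B/C} = k_B/k_C = (A_B/A_C)·exp[(E_C−E_B)/(RT)].
(E_C−E_B)/(RT) = (88.3−27.8)×10³/(8.314×566) = 60500/4706 = 12.86.
k_B/k_C = (6.35×10^12/1.71×10^18)·exp(12.86) = 3.713×10^-6 × 3.833×10^5 = 1.42.
Since E_B < E_C, lowering the temperature improves selectivity toward B.

1.42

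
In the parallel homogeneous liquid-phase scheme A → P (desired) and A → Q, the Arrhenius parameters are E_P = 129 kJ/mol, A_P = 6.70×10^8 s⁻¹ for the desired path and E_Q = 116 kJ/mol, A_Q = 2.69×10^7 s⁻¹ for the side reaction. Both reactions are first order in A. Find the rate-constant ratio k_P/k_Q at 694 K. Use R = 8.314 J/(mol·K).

2.62

k_P/k_Q = (A_P/A_Q)·exp[−(E_P−E_Q)/(RT)] = (A_P/A_Q)·exp[(E_Q−E_P)/(RT)].
(E_Q−E_P)/(RT) = (116−129)×10³/(8.314×694) = -13000/5770 = -2.253.
k_P/k_Q = (6.70×10^8/2.69×10^7)·exp(-2.253) = 24.91 × 0.1051 = 2.62.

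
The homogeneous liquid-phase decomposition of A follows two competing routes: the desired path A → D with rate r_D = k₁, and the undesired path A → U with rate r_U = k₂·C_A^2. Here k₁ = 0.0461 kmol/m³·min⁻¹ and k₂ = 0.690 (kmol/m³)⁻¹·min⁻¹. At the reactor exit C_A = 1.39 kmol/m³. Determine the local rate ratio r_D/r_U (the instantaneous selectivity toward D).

S_{D/U} = r_D/r_U = (k₁)/(k₂·C_A^2) = (k₁/k₂)·C_A^-2.
= (0.0461) / (0.690×1.390^2) = 0.04610/1.333 = 0.0346.
The undesired path is higher order in A, so low C_A (CSTR or dilute feed) favours D.

0.0346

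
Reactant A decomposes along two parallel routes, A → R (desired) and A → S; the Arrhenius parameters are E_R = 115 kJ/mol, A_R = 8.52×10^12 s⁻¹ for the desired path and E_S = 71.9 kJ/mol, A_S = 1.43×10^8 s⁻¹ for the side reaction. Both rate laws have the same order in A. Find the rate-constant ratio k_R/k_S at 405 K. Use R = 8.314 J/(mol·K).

0.164

Since both paths have the same order in A, the concentration cancels and S_{R/S} = k_R/k_S = (A_R/A_S)·exp[(E_S−E_R)/(RT)].
(E_S−E_R)/(RT) = (71.9−115)×10³/(8.314×405) = -43100/3367 = -12.80.
k_R/k_S = (8.52×10^12/1.43×10^8)·exp(-12.80) = 59580 × 2.761×10^-6 = 0.164.
Since E_R > E_S, raising the temperature improves selectivity toward R.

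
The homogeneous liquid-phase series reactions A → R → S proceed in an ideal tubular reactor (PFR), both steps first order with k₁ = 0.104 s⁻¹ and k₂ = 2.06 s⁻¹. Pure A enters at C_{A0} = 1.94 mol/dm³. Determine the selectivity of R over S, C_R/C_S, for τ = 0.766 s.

0.992

Solving the coupled first-order balances gives C_R(τ) = [k₁/(k₂−k₁)]·C_{A0}·(e^(−k₁τ) − e^(−k₂τ)).
e^(−k₁τ) = e^(−0.104×0.766) = e^(−0.07966) = 0.9234; e^(−k₂τ) = e^(−1.578) = 0.2064.
C_R = 0.104×1.94/(2.06−0.104) × (0.9234−0.2064) = 0.1031×0.7170 = 0.07396 mol/dm³.
C_A = C_{A0}e^(−k₁τ) = 1.791 mol/dm³, so C_S = C_{A0}−C_A−C_R = 0.07459 mol/dm³; C_R/C_S = 0.992.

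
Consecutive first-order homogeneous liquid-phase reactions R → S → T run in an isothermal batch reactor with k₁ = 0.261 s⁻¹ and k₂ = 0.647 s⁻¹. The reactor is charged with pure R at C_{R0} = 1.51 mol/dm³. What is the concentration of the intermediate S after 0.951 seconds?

0.245 mol/dm³

Solving the coupled first-order balances gives C_S(t) = [k₁/(k₂−k₁)]·C_{R0}·(e^(−k₁t) − e^(−k₂t)).
e^(−k₁t) = e^(−0.261×0.951) = e^(−0.2482) = 0.7802; e^(−k₂t) = e^(−0.6153) = 0.5405.
C_S = 0.261×1.51/(0.647−0.261) × (0.7802−0.5405) = 1.021×0.2397 = 0.2448 mol/dm³.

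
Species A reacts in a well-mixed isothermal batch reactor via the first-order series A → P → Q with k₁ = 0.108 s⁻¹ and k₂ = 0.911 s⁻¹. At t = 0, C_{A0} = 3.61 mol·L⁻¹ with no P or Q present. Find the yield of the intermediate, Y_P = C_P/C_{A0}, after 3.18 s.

The intermediate concentration in a first-order A→B→C sequence is C_P = k₁C_{A0}(e^(−k₁t) − e^(−k₂t))/(k₂−k₁).
e^(−k₁t) = e^(−0.108×3.18) = e^(−0.3434) = 0.7093; e^(−k₂t) = e^(−2.897) = 0.05519.
C_P = 0.108×3.61/(0.911−0.108) × (0.7093−0.05519) = 0.4855×0.6541 = 0.3176 mol·L⁻¹.
Y_P = C_P/C_{A0} = 0.3176/3.61 = 0.0880.

0.0880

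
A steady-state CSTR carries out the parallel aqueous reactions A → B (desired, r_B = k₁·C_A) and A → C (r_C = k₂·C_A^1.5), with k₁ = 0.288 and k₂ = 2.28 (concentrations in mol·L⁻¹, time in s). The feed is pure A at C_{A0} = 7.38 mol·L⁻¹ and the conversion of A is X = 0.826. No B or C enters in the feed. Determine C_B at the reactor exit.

0.611 mol·L⁻¹

Exit C_A = C_{A0}(1−X) = 7.38×0.174 = 1.284 mol·L⁻¹.
In a CSTR the entire volume is at exit conditions, so r_B = 0.288×1.284 = 0.3698 and r_C = 2.28×1.284^1.5 = 3.318.
Fraction of consumed A going to B: r_B/(r_B+r_C) = 0.1003.
C_B = 0.1003·C_{A0}·X = 0.1003×7.38×0.826 = 0.611 mol·L⁻¹.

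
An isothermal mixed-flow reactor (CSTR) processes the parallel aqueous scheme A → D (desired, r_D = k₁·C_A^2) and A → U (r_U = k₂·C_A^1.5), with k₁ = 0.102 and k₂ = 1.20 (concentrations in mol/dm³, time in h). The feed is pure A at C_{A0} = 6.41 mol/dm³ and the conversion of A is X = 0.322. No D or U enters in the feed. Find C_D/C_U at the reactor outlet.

0.177

Exit C_A = C_{A0}(1−X) = 6.41×0.678 = 4.346 mol/dm³.
In a CSTR the entire volume is at exit conditions, so r_D = 0.102×4.346^2 = 1.927 and r_U = 1.20×4.346^1.5 = 10.87.
Overall selectivity = C_D/C_U = r_Dτ/(r_Uτ) = r_D/r_U = 0.177.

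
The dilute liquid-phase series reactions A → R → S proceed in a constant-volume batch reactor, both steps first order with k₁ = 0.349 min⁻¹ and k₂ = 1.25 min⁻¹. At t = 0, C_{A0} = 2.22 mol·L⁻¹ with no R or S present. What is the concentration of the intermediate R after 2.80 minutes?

For first-order series with pure A initially, C_R(t) = k₁C_{A0}/(k₂−k₁)·(e^(−k₁t) − e^(−k₂t)).
e^(−k₁t) = e^(−0.349×2.80) = e^(−0.9772) = 0.3764; e^(−k₂t) = e^(−3.500) = 0.03020.
C_R = 0.349×2.22/(1.25−0.349) × (0.3764−0.03020) = 0.8599×0.3462 = 0.2977 mol·L⁻¹.

0.298 mol·L⁻¹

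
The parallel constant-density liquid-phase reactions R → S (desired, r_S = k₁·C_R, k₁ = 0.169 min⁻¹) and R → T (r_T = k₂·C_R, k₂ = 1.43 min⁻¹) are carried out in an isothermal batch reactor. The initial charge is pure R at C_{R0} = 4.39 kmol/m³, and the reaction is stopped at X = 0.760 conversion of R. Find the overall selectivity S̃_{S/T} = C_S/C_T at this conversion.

C_R = C_{R0}(1−X) = 1.054 kmol/m³.
Both paths are first order in R, so the instantaneous fraction to S is constant: dC_S/d(−C_R) = k₁/(k₁+k₂) = 0.1057.
C_S = 0.1057·(C_{R0}−C_R) = 0.1057×3.336 = 0.353 kmol/m³.
C_T = (C_{R0}−C_R)−C_S = 2.984 kmol/m³; S̃_{S/T} = 0.3526/2.984 = 0.118.

0.118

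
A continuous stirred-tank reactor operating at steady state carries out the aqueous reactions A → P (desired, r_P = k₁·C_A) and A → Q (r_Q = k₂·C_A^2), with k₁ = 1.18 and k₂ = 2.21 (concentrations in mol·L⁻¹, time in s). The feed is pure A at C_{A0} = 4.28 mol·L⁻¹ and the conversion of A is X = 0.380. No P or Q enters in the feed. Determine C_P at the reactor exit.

Exit C_A = C_{A0}(1−X) = 4.28×0.620 = 2.654 mol·L⁻¹.
A CSTR operates uniformly at the exit composition, giving r_P = 3.131 and r_Q = 15.56 (each k·C_A^n at C_A = 2.654).
Fraction of consumed A going to P: r_P/(r_P+r_Q) = 0.1675.
C_P = 0.1675·C_{A0}·X = 0.1675×4.28×0.380 = 0.272 mol·L⁻¹.

0.272 mol·L⁻¹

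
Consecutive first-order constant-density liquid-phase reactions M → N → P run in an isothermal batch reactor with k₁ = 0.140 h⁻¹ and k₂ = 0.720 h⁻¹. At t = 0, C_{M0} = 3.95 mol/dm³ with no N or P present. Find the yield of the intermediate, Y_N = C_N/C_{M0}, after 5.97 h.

0.101

For first-order series with pure M initially, C_N(t) = k₁C_{M0}/(k₂−k₁)·(e^(−k₁t) − e^(−k₂t)).
e^(−k₁t) = e^(−0.140×5.97) = e^(−0.8358) = 0.4335; e^(−k₂t) = e^(−4.298) = 0.01359.
C_N = 0.140×3.95/(0.720−0.140) × (0.4335−0.01359) = 0.9534×0.4199 = 0.4004 mol/dm³.
Y_N = C_N/C_{M0} = 0.4004/3.95 = 0.101.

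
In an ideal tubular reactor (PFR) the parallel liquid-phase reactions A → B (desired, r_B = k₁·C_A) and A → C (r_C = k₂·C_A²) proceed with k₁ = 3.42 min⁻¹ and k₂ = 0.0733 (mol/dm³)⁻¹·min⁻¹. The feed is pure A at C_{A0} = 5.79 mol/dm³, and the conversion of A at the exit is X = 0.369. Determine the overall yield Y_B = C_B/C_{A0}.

C_A = C_{A0}(1−X) = 3.653 mol/dm³.
Along a PFR/batch, dC_B/dC_A = −r_B/(r_B+r_C) = −k₁/(k₁+k₂·C_A).
Integrating from C_{A0} to C_A: C_B = (3.42/0.0733)·ln[(3.42+0.0733·5.79)/(3.42+0.0733·3.65)] = 46.66·ln(3.844/3.688) = 1.940 mol/dm³.
Y_B = C_B/C_{A0} = 1.940/5.79 = 0.335.

0.335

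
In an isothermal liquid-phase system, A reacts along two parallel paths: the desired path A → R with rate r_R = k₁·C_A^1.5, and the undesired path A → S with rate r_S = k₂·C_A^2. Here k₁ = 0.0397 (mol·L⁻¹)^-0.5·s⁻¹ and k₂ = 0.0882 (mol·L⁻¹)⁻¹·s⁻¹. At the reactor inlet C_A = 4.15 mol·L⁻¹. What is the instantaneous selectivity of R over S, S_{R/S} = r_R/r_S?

0.221

S_{R/S} = r_R/r_S = (k₁·C_A^1.5)/(k₂·C_A^2) = (k₁/k₂)·C_A^-0.5.
= (0.0397×4.150^1.5) / (0.0882×4.150^2) = 0.3356/1.519 = 0.221.
The undesired path is higher order in A, so low C_A (CSTR or dilute feed) favours R.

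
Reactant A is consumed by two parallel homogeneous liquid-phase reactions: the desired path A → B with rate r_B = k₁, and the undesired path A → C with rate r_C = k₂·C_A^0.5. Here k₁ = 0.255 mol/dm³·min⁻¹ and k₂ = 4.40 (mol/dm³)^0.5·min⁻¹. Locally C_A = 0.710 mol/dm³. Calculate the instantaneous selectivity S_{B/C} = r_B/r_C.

S_{B/C} = r_B/r_C = (k₁)/(k₂·C_A^0.5) = (k₁/k₂)·C_A^-0.5.
= (0.255) / (4.40×0.7100^0.5) = 0.2550/3.708 = 0.0688.

0.0688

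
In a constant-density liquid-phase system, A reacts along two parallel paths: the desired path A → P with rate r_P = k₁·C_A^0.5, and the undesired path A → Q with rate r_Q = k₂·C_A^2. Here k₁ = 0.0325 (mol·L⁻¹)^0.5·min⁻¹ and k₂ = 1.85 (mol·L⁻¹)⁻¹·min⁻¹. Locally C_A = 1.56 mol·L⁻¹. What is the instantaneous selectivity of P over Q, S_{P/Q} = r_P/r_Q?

0.00902

S_{P/Q} = r_P/r_Q = (k₁·C_A^0.5)/(k₂·C_A^2) = (k₁/k₂)·C_A^-1.5.
= (0.0325×1.560^0.5) / (1.85×1.560^2) = 0.04059/4.502 = 0.00902.
The undesired path is higher order in A, so low C_A (CSTR or dilute feed) favours P.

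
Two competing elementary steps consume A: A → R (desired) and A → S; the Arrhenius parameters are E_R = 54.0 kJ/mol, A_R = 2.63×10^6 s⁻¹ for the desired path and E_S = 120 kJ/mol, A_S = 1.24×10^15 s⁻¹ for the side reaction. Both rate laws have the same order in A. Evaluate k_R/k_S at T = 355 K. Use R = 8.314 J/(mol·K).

With equal orders, S_{R/S} = k_R/k_S = (A_R/A_S)·exp[(E_S−E_R)/(RT)].
(E_S−E_R)/(RT) = (120−54.0)×10³/(8.314×355) = 66000/2951 = 22.36.
k_R/k_S = (2.63×10^6/1.24×10^15)·exp(22.36) = 2.121×10^-9 × 5.147×10^9 = 10.9.

10.9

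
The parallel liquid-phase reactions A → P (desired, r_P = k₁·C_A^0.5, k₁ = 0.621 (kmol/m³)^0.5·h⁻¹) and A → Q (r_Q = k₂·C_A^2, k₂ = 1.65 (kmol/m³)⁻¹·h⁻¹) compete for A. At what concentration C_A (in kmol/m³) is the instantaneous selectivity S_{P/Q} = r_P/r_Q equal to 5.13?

0.175 kmol/m³

S_{P/Q} = (k₁/k₂)·C_A^-1.5 ⇒ C_A = (S·k₂/k₁)^(1/(-1.5)).
= (5.13×1.65/0.621)^(-0.6667) = (13.63)^(-0.6667) = 0.175 kmol/m³.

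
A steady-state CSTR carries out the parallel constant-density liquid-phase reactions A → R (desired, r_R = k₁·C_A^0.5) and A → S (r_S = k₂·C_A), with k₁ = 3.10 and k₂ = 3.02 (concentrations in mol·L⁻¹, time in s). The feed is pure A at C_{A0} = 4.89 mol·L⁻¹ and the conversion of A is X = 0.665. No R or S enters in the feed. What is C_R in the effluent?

1.45 mol·L⁻¹

Exit C_A = C_{A0}(1−X) = 4.89×0.335 = 1.638 mol·L⁻¹.
A CSTR operates uniformly at the exit composition, giving r_R = 3.968 and r_S = 4.947 (each k·C_A^n at C_A = 1.638).
Fraction of consumed A going to R: r_R/(r_R+r_S) = 0.4451.
C_R = 0.4451·C_{A0}·X = 0.4451×4.89×0.665 = 1.45 mol·L⁻¹.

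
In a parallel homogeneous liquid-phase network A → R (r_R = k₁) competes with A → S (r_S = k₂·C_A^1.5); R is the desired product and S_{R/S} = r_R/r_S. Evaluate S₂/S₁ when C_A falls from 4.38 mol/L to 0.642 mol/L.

S_{R/S} = (k₁/k₂)·C_A^-1.5, so S₂/S₁ = (C_{A,2}/C_{A,1})^-1.5.
= (0.642/4.38)^(-1.5) = (0.1466)^(-1.5) = 17.8.

17.8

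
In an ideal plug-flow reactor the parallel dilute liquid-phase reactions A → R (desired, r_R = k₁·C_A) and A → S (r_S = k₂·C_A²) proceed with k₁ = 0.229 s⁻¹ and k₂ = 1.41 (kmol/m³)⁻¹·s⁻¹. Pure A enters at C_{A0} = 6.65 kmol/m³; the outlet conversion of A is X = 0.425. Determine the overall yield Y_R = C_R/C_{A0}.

0.0131

C_A = C_{A0}(1−X) = 3.824 kmol/m³.
Along a PFR/batch, dC_R/dC_A = −r_R/(r_R+r_S) = −k₁/(k₁+k₂·C_A).
Integrating from C_{A0} to C_A: C_R = (0.229/1.41)·ln[(0.229+1.41·6.65)/(0.229+1.41·3.82)] = 0.1624·ln(9.605/5.620) = 0.08704 kmol/m³.
Y_R = C_R/C_{A0} = 0.08704/6.65 = 0.0131.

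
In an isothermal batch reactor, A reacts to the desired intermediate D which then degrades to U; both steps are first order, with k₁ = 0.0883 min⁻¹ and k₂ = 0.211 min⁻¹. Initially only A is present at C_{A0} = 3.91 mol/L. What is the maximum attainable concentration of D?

0.874 mol/L

At the optimum, C_{D,max}/C_{A0} = (k₁/k₂)^[k₂/(k₂−k₁)].
= (0.0883/0.211)^(0.211/(0.211−0.0883)) = (0.4185)^(1.720) = 0.2236.
C_{D,max} = 0.2236×3.91 = 0.874 mol/L.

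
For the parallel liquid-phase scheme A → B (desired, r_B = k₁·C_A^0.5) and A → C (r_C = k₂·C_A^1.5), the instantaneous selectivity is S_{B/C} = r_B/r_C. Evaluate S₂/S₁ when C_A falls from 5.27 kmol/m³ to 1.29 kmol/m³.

4.09

S_{B/C} = (k₁/k₂)·C_A⁻¹, so S₂/S₁ = (C_{A,2}/C_{A,1})⁻¹.
= 5.27/1.29 = 4.09.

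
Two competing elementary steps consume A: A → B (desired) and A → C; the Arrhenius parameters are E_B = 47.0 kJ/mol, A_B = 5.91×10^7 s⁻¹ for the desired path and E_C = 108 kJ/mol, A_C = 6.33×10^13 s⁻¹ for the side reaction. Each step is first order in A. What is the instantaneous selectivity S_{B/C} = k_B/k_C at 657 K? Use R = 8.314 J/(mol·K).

Since both paths have the same order in A, the concentration cancels and S_{B/C} = k_B/k_C = (A_B/A_C)·exp[(E_C−E_B)/(RT)].
(E_C−E_B)/(RT) = (108−47.0)×10³/(8.314×657) = 61000/5462 = 11.17.
k_B/k_C = (5.91×10^7/6.33×10^13)·exp(11.17) = 9.336×10^-7 × 70789 = 0.0661.
Since E_B < E_C, lowering the temperature improves selectivity toward B.

0.0661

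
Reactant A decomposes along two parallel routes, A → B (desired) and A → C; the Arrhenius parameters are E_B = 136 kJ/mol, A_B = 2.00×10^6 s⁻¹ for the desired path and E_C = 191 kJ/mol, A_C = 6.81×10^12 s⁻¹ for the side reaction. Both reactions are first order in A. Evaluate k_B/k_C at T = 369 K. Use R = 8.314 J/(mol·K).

k_B/k_C = (A_B/A_C)·exp[−(E_B−E_C)/(RT)] = (A_B/A_C)·exp[(E_C−E_B)/(RT)].
(E_C−E_B)/(RT) = (191−136)×10³/(8.314×369) = 55000/3068 = 17.93.
k_B/k_C = (2.00×10^6/6.81×10^12)·exp(17.93) = 2.937×10^-7 × 6.108×10^7 = 17.9.

17.9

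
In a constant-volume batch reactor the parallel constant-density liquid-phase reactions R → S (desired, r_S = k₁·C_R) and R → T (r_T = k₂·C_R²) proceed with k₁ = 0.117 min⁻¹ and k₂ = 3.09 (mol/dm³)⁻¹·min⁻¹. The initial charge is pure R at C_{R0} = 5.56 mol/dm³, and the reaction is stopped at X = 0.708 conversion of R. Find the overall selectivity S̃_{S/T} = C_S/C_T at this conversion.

0.0118

C_R = C_{R0}(1−X) = 1.624 mol/dm³.
Along a PFR/batch, dC_S/dC_R = −r_S/(r_S+r_T) = −k₁/(k₁+k₂·C_R).
Integrating from C_{R0} to C_R: C_S = (0.117/3.09)·ln[(0.117+3.09·5.56)/(0.117+3.09·1.62)] = 0.03786·ln(17.30/5.134) = 0.04599 mol/dm³.
C_T = (C_{R0}−C_R)−C_S = 3.890 mol/dm³; S̃_{S/T} = 0.04599/3.890 = 0.0118.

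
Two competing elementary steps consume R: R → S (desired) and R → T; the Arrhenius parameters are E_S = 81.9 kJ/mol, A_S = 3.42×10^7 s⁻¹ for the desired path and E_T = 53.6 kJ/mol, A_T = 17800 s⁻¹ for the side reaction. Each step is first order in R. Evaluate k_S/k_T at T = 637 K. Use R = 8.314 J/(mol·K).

With equal orders, S_{S/T} = k_S/k_T = (A_S/A_T)·exp[(E_T−E_S)/(RT)].
(E_T−E_S)/(RT) = (53.6−81.9)×10³/(8.314×637) = -28300/5296 = -5.344.
k_S/k_T = (3.42×10^7/17800)·exp(-5.344) = 1921 × 0.004778 = 9.18.

9.18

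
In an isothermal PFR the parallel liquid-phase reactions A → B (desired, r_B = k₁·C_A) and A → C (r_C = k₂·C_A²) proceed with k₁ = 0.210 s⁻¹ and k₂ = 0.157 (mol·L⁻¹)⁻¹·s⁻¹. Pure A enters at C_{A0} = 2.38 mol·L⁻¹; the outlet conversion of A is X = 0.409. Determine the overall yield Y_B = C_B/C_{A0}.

C_A = C_{A0}(1−X) = 1.407 mol·L⁻¹.
Along a PFR/batch, dC_B/dC_A = −r_B/(r_B+r_C) = −k₁/(k₁+k₂·C_A).
Integrating from C_{A0} to C_A: C_B = (0.210/0.157)·ln[(0.210+0.157·2.38)/(0.210+0.157·1.41)] = 1.338·ln(0.5837/0.4308) = 0.4061 mol·L⁻¹.
Y_B = C_B/C_{A0} = 0.4061/2.38 = 0.171.

0.171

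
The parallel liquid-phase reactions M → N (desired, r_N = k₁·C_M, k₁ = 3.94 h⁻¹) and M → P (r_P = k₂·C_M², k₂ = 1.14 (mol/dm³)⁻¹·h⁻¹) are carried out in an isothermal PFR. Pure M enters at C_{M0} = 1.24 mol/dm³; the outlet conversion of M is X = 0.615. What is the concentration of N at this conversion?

C_M = C_{M0}(1−X) = 0.4774 mol/dm³.
Along a PFR/batch, dC_N/dC_M = −r_N/(r_N+r_P) = −k₁/(k₁+k₂·C_M).
Integrating from C_{M0} to C_M: C_N = (3.94/1.14)·ln[(3.94+1.14·1.24)/(3.94+1.14·0.477)] = 3.456·ln(5.354/4.484) = 0.6124 mol/dm³.

0.612 mol/dm³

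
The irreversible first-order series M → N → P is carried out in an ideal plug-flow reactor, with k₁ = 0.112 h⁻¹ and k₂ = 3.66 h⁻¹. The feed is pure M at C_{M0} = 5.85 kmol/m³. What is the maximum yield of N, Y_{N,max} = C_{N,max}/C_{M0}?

0.0274

At the optimum, C_{N,max}/C_{M0} = (k₁/k₂)^[k₂/(k₂−k₁)].
= (0.112/3.66)^(3.66/(3.66−0.112)) = (0.03060)^(1.032) = 0.02741.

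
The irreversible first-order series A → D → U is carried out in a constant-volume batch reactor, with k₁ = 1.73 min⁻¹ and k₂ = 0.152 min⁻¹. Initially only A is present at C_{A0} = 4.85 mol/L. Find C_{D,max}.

Evaluating C_D at t_opt = ln(k₂/k₁)/(k₂−k₁) gives C_{D,max}/C_{A0} = (k₁/k₂)^[k₂/(k₂−k₁)].
= (1.73/0.152)^(0.152/(0.152−1.73)) = (11.38)^(-0.09632) = 0.7912.
C_{D,max} = 0.7912×4.85 = 3.84 mol/L.

3.84 mol/L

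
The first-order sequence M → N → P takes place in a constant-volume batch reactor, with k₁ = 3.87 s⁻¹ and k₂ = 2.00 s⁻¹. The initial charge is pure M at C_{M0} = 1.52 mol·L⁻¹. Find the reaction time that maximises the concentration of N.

0.353 s

The intermediate peaks when r₁ = r₂, i.e. k₁e^(−k₁t) = k₂e^(−k₂t), giving t_opt = ln(k₂/k₁)/(k₂−k₁).
= ln(2.00/3.87)/(2.00−3.87) = ln(0.5168)/-1.870 = -0.6601/-1.870 = 0.353 s.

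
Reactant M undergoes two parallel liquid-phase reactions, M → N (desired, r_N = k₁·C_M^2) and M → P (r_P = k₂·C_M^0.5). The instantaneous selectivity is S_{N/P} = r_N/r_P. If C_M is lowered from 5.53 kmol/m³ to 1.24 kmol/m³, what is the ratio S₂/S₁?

S_{N/P} = (k₁/k₂)·C_M^1.5, so S₂/S₁ = (C_{M,2}/C_{M,1})^1.5.
= (1.24/5.53)^1.5 = (0.2242)^1.5 = 0.106.

0.106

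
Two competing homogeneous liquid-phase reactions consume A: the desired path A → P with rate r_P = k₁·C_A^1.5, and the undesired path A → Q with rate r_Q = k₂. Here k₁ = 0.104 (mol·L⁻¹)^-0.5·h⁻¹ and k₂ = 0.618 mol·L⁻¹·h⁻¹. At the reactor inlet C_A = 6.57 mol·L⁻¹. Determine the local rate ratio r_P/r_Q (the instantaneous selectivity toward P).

S_{P/Q} = r_P/r_Q = (k₁·C_A^1.5)/(k₂) = (k₁/k₂)·C_A^1.5.
= (0.104×6.570^1.5) / (0.618) = 1.751/0.6180 = 2.83.

2.83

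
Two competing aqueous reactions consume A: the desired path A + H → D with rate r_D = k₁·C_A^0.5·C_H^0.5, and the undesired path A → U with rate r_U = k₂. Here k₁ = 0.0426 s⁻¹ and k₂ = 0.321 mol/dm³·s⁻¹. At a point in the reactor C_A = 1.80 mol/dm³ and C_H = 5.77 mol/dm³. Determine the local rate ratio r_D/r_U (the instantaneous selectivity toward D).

0.428

S_{D/U} = r_D/r_U = (k₁·C_A^0.5·C_H^0.5)/(k₂) = (k₁/k₂)·C_A^0.5·C_H^0.5.
= (0.0426×1.800^0.5×5.770^0.5) / (0.321) = 0.1373/0.3210 = 0.428.
Since the desired path is higher order in A, keeping C_A high (PFR or concentrated feed) favours D.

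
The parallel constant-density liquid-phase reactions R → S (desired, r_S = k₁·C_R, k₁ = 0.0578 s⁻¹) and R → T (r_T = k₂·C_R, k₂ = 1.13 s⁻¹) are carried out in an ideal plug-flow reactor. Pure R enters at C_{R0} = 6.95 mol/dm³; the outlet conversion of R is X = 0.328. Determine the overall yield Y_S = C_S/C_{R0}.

0.0160

C_R = C_{R0}(1−X) = 4.670 mol/dm³.
Both paths are first order in R, so the instantaneous fraction to S is constant: dC_S/d(−C_R) = k₁/(k₁+k₂) = 0.04866.
C_S = 0.04866·(C_{R0}−C_R) = 0.04866×2.280 = 0.111 mol/dm³.
Y_S = C_S/C_{R0} = 0.1109/6.95 = 0.0160.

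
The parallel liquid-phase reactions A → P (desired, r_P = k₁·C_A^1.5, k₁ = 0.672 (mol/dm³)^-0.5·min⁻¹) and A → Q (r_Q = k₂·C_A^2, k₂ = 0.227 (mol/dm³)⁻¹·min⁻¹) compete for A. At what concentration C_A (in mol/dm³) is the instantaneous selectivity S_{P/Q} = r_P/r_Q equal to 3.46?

S_{P/Q} = (k₁/k₂)·C_A^-0.5 ⇒ C_A = (S·k₂/k₁)^(-2).
= (3.46×0.227/0.672)^(-2) = (1.169)^(-2) = 0.732 mol/dm³.

0.732 mol/dm³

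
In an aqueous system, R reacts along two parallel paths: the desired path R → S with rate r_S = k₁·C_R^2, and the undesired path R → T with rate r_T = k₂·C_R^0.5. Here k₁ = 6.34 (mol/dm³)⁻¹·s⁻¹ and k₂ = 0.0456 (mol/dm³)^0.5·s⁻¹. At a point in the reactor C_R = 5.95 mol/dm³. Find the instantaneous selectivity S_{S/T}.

S_{S/T} = r_S/r_T = (k₁·C_R^2)/(k₂·C_R^0.5) = (k₁/k₂)·C_R^1.5.
= (6.34×5.950^2) / (0.0456×5.950^0.5) = 224.5/0.1112 = 2018.

2018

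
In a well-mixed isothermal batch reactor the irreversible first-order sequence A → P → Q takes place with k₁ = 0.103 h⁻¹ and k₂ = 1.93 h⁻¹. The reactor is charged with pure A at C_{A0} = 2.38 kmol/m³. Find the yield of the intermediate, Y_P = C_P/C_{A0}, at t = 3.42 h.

0.0396

For first-order series with pure A initially, C_P(t) = k₁C_{A0}/(k₂−k₁)·(e^(−k₁t) − e^(−k₂t)).
e^(−k₁t) = e^(−0.103×3.42) = e^(−0.3523) = 0.7031; e^(−k₂t) = e^(−6.601) = 0.001360.
C_P = 0.103×2.38/(1.93−0.103) × (0.7031−0.001360) = 0.1342×0.7017 = 0.09416 kmol/m³.
Y_P = C_P/C_{A0} = 0.09416/2.38 = 0.0396.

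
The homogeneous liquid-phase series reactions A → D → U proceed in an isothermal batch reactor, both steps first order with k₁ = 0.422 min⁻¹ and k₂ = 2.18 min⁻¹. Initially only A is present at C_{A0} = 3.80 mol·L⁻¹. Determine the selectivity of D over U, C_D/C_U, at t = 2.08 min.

0.200

Solving the coupled first-order balances gives C_D(t) = [k₁/(k₂−k₁)]·C_{A0}·(e^(−k₁t) − e^(−k₂t)).
e^(−k₁t) = e^(−0.422×2.08) = e^(−0.8778) = 0.4157; e^(−k₂t) = e^(−4.534) = 0.01073.
C_D = 0.422×3.80/(2.18−0.422) × (0.4157−0.01073) = 0.9122×0.4050 = 0.3694 mol·L⁻¹.
C_A = C_{A0}e^(−k₁t) = 1.580 mol·L⁻¹, so C_U = C_{A0}−C_A−C_D = 1.851 mol·L⁻¹; C_D/C_U = 0.200.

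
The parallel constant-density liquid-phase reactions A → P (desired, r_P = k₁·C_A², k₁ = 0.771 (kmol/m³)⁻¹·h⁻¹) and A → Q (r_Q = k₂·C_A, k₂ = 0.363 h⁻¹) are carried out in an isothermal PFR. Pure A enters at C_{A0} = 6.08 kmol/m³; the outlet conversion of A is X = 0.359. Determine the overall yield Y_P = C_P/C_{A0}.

0.328

C_A = C_{A0}(1−X) = 3.897 kmol/m³.
Along a PFR/batch, dC_Q/dC_A = −r_Q/(r_P+r_Q) = −k₂/(k₂+k₁·C_A).
Integrating from C_{A0} to C_A: C_Q = (0.363/0.771)·ln[(0.363+0.771·6.08)/(0.363+0.771·3.90)] = 0.4708·ln(5.051/3.368) = 0.1908 kmol/m³.
Then C_P = (C_{A0}−C_A) − C_Q = 2.183 − 0.1908 = 1.992 kmol/m³.
Y_P = C_P/C_{A0} = 1.992/6.08 = 0.328.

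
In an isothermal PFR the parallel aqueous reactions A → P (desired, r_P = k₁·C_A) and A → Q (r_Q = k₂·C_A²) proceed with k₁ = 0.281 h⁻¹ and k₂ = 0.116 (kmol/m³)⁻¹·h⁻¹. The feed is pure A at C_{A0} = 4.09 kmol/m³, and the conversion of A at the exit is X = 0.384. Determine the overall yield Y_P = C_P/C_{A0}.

0.163

C_A = C_{A0}(1−X) = 2.519 kmol/m³.
Along a PFR/batch, dC_P/dC_A = −r_P/(r_P+r_Q) = −k₁/(k₁+k₂·C_A).
Integrating from C_{A0} to C_A: C_P = (0.281/0.116)·ln[(0.281+0.116·4.09)/(0.281+0.116·2.52)] = 2.422·ln(0.7554/0.5733) = 0.6685 kmol/m³.
Y_P = C_P/C_{A0} = 0.6685/4.09 = 0.163.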